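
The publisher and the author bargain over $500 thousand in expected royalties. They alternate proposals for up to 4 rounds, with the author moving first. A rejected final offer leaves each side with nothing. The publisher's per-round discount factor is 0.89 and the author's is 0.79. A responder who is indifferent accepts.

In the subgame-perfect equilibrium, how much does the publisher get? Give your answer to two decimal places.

406.33

Round 4 (the publisher proposes): rejection yields 0 for the author; the publisher offers 0 and keeps 500.
Round 3 (the author proposes): the publisher can get 500 next round, worth 0.89 × 500 = 445 now. The author offers 445 and keeps 500 − 445 = 55.
Round 2 (the publisher proposes): the author can get 55 next round, worth 0.79 × 55 = 43.45 now, so the publisher offers 43.45, keeping 456.55.
Round 1 (the author proposes): the publisher can get 456.55 next round, worth 0.89 × 456.55 = 406.3295 now; the author offers that and keeps 93.6705.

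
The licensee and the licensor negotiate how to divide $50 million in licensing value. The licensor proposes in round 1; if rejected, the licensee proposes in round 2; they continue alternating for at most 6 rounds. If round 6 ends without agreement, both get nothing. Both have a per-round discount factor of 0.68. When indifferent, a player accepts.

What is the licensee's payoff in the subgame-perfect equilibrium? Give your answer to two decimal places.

Round 6 (the licensee proposes): rejection yields 0 for the licensor; the licensee offers 0 and keeps 50.
Round 5 (the licensor proposes): the licensee can get 50 next round, worth 0.68 × 50 = 34 now, so the licensor offers 34, keeping 16.
Round 4 (the licensee proposes): the licensor can get 16 next round, worth 0.68 × 16 = 10.88 now. The licensee offers 10.88 and keeps 50 − 10.88 = 39.12.
Round 3 (the licensor proposes): the licensee can get 39.12 next round, worth 0.68 × 39.12 = 26.6016 now. The licensor offers 26.6016 and keeps 50 − 26.6016 = 23.3984.
Round 2 (the licensee proposes): the licensor can get 23.3984 next round, worth 0.68 × 23.3984 = 15.910912 now. The licensee offers 15.910912 and keeps 50 − 15.910912 = 34.089088.
Round 1 (the licensor proposes): the licensee can get 34.089088 next round, worth 0.68 × 34.089088 = 23.18057984 now, so the licensor offers 23.18057984, keeping 26.81942016.

23.18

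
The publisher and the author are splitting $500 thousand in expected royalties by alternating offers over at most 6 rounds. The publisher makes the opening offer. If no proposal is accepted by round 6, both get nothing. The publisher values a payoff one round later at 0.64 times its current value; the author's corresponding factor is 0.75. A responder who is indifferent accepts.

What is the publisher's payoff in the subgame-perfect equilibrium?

213.8

Round 6 (the author proposes): rejection yields 0 for the publisher; the author offers 0 and keeps 500.
Round 5 (the publisher proposes): the author can get 500 next round, worth 0.75 × 500 = 375 now; the publisher offers that and keeps 125.
Round 4 (the author proposes): the publisher can get 125 next round, worth 0.64 × 125 = 80 now, so the author offers 80, keeping 420.
Round 3 (the publisher proposes): the author can get 420 next round, worth 0.75 × 420 = 315 now, so the publisher offers 315, keeping 185.
Round 2 (the author proposes): the publisher can get 185 next round, worth 0.64 × 185 = 118.4 now. The author offers 118.4 and keeps 500 − 118.4 = 381.6.
Round 1 (the publisher proposes): the author can get 381.6 next round, worth 0.75 × 381.6 = 286.2 now, so the publisher offers 286.2, keeping 213.8.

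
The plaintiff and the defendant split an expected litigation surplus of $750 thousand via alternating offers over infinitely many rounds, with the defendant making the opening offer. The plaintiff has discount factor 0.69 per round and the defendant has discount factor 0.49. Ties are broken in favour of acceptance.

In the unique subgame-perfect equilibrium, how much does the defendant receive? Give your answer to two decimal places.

351.26

When the defendant proposes, the plaintiff accepts any offer worth at least 0.69 times what the plaintiff would get by proposing next round; and vice versa.
This gives x = 750 − 0.69y and y = 750 − 0.49x, where x and y are each side's share when it proposes.
Hence (1 − 0.69·0.49)x = 750(1 − 0.69), i.e. 0.6619·x = 232.5.
x ≈ 351.2615; the plaintiff's share is 750 − x ≈ 398.7385.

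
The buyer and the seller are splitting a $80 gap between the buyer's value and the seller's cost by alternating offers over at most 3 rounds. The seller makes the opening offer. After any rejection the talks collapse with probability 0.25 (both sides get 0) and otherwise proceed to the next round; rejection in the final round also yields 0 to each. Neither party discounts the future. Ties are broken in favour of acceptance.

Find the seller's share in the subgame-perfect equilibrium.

65

Round 3 (the seller proposes): rejection yields 0 for the buyer; the seller offers 0 and keeps 80.
Round 2 (the buyer proposes): rejecting gives the seller an expected 0.75 × 80 = 60, so the buyer offers 60, keeping 20.
Round 1 (the seller proposes): rejecting gives the buyer an expected 0.75 × 20 = 15, so the seller offers 15, keeping 65.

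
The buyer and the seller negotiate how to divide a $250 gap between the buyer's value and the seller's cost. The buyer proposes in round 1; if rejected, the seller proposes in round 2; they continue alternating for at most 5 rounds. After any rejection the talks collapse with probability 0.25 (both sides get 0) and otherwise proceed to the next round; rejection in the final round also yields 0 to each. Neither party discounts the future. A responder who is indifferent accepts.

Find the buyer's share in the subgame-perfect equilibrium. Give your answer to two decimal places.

Round 5 (the buyer proposes): the seller will accept anything ≥ 0, so the buyer offers 0 and keeps 250.
Round 4 (the seller proposes): rejecting gives the buyer an expected 0.75 × 250 = 187.5. The seller offers 187.5 and keeps 250 − 187.5 = 62.5.
Round 3 (the buyer proposes): rejecting gives the seller an expected 0.75 × 62.5 = 46.875. The buyer offers 46.875 and keeps 250 − 46.875 = 203.125.
Round 2 (the seller proposes): rejecting gives the buyer an expected 0.75 × 203.125 = 152.34375. The seller offers 152.34375 and keeps 250 − 152.34375 = 97.65625.
Round 1 (the buyer proposes): rejecting gives the seller an expected 0.75 × 97.65625 = 73.2421875. The buyer offers 73.2421875 and keeps 250 − 73.2421875 = 176.7578125.

176.76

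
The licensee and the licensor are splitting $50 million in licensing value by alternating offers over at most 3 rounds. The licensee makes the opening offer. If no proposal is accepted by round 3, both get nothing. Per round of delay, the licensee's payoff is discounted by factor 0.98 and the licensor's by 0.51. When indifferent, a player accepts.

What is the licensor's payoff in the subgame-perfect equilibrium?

0.51

Round 3 (the licensee proposes): the licensor will accept anything ≥ 0, so the licensee offers 0 and keeps 50.
Round 2 (the licensor proposes): the licensee can get 50 next round, worth 0.98 × 50 = 49 now, so the licensor offers 49, keeping 1.
Round 1 (the licensee proposes): the licensor can get 1 next round, worth 0.51 × 1 = 0.51 now; the licensee offers that and keeps 49.49.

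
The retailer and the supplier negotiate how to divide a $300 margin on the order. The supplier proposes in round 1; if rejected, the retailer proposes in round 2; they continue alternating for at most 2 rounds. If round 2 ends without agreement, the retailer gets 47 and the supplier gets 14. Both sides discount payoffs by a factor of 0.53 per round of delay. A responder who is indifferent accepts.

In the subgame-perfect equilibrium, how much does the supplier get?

Round 2 (the retailer proposes): the supplier gets 14 if talks fail, so the retailer offers 14 and keeps 286.
Round 1 (the supplier proposes): the retailer can get 286 next round, worth 0.53 × 286 = 151.58 now. The supplier offers 151.58 and keeps 300 − 151.58 = 148.42.

148.42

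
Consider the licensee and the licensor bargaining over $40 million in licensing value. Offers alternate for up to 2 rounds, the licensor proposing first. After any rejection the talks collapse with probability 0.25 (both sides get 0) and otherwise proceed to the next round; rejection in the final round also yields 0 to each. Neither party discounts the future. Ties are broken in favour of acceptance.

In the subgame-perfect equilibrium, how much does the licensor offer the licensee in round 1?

Round 2 (the licensee proposes): the licensor will accept anything ≥ 0, so the licensee offers 0 and keeps 40.
Round 1 (the licensor proposes): rejecting gives the licensee an expected 0.75 × 40 = 30. The licensor offers 30 and keeps 40 − 30 = 10.

30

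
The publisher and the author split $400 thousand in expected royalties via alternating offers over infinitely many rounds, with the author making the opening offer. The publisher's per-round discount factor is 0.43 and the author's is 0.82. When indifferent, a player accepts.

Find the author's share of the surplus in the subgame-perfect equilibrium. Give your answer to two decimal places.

352.18

When the author proposes, the publisher accepts any offer worth at least 0.43 times what the publisher would get by proposing next round; and vice versa.
This gives x = 400 − 0.43y and y = 400 − 0.82x, where x and y are each side's share when it proposes.
Hence (1 − 0.43·0.82)x = 400(1 − 0.43), i.e. 0.6474·x = 228.
x ≈ 352.1779; the publisher's share is 400 − x ≈ 47.8221.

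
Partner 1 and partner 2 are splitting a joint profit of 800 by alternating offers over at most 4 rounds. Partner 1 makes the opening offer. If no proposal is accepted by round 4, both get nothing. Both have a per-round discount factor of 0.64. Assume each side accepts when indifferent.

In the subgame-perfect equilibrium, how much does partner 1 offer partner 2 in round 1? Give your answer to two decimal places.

394.04

By backward induction:
Round 4 (partner 2 proposes): partner 1 will accept anything ≥ 0, so partner 2 offers 0 and keeps 800.
Round 3 (partner 1 proposes): partner 2 can get 800 next round, worth 0.64 × 800 = 512 now. Partner 1 offers 512 and keeps 800 − 512 = 288.
Round 2 (partner 2 proposes): partner 1 can get 288 next round, worth 0.64 × 288 = 184.32 now, so partner 2 offers 184.32, keeping 615.68.
Round 1 (partner 1 proposes): partner 2 can get 615.68 next round, worth 0.64 × 615.68 = 394.0352 now; partner 1 offers that and keeps 405.9648.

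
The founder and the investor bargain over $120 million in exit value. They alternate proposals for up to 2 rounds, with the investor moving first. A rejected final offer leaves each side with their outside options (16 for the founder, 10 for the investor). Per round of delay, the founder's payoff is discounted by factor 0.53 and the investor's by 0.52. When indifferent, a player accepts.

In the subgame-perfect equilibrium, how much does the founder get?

Round 2 (the founder proposes): the investor gets 10 if talks fail, so the founder offers 10 and keeps 110.
Round 1 (the investor proposes): the founder can get 110 next round, worth 0.53 × 110 = 58.3 now, so the investor offers 58.3, keeping 61.7.

58.3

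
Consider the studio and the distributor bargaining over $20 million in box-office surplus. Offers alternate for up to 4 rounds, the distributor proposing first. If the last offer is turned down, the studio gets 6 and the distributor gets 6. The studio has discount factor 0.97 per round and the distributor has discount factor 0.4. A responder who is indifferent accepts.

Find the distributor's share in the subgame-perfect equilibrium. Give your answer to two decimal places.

By backward induction:
Round 4 (the studio proposes): the distributor gets 6 if talks fail, so the studio offers 6 and keeps 14.
Round 3 (the distributor proposes): the studio can get 14 next round, worth 0.97 × 14 = 13.58 now. The distributor offers 13.58 and keeps 20 − 13.58 = 6.42.
Round 2 (the studio proposes): the distributor can get 6.42 next round, worth 0.4 × 6.42 = 2.568 now, so the studio offers 2.568, keeping 17.432.
Round 1 (the distributor proposes): the studio can get 17.432 next round, worth 0.97 × 17.432 = 16.90904 now. The distributor offers 16.90904 and keeps 20 − 16.90904 = 3.09096.

3.09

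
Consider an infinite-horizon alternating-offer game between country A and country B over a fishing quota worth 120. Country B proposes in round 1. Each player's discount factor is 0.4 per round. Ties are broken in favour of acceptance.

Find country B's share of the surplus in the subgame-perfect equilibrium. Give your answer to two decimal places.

Let x be country B's share when country B proposes and y be country A's share when country A proposes.
Country A accepts iff offered ≥ 0.4·y, so x = 120 − 0.4y. Symmetrically y = 120 − 0.4x.
Substituting: x = 120 − 0.4(120 − 0.4x), giving x(1 − 0.4·0.4) = 120(1 − 0.4).
So x = 120 × 0.6 / 0.84 ≈ 85.7143, and country A receives 120 − x ≈ 34.2857.

85.71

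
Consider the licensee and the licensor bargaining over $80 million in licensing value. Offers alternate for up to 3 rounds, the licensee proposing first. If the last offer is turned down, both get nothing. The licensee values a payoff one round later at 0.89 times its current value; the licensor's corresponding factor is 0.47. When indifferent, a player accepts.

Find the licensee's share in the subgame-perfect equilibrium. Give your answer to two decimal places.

75.86

Round 3 (the licensee proposes): rejection yields 0 for the licensor; the licensee offers 0 and keeps 80.
Round 2 (the licensor proposes): the licensee can get 80 next round, worth 0.89 × 80 = 71.2 now, so the licensor offers 71.2, keeping 8.8.
Round 1 (the licensee proposes): the licensor can get 8.8 next round, worth 0.47 × 8.8 = 4.136 now, so the licensee offers 4.136, keeping 75.864.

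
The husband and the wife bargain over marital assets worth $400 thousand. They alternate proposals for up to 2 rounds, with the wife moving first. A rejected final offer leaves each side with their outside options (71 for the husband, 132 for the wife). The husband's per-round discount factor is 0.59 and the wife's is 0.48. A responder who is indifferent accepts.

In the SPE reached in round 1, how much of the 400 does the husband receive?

158.12

Work backward from the last round.
Round 2 (the husband proposes): the wife gets 132 if talks fail, so the husband offers 132 and keeps 268.
Round 1 (the wife proposes): the husband can get 268 next round, worth 0.59 × 268 = 158.12 now; the wife offers that and keeps 241.88.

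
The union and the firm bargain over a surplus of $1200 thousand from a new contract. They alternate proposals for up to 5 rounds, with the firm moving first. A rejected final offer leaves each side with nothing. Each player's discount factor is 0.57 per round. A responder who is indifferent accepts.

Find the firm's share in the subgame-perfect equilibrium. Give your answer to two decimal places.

810.32

Round 5 (the firm proposes): the union will accept anything ≥ 0, so the firm offers 0 and keeps 1200.
Round 4 (the union proposes): the firm can get 1200 next round, worth 0.57 × 1200 = 684 now; the union offers that and keeps 516.
Round 3 (the firm proposes): the union can get 516 next round, worth 0.57 × 516 = 294.12 now. The firm offers 294.12 and keeps 1200 − 294.12 = 905.88.
Round 2 (the union proposes): the firm can get 905.88 next round, worth 0.57 × 905.88 = 516.3516 now; the union offers that and keeps 683.6484.
Round 1 (the firm proposes): the union can get 683.6484 next round, worth 0.57 × 683.6484 = 389.679588 now. The firm offers 389.679588 and keeps 1200 − 389.679588 = 810.320412.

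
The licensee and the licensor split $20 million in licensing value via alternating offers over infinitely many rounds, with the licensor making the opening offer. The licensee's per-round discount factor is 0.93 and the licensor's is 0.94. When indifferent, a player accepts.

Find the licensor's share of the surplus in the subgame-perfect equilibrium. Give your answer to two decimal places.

When the licensor proposes, the licensee accepts any offer worth at least 0.93 times what the licensee would get by proposing next round; and vice versa.
This gives x = 20 − 0.93y and y = 20 − 0.94x, where x and y are each side's share when it proposes.
Hence (1 − 0.93·0.94)x = 20(1 − 0.93), i.e. 0.1258·x = 1.4.
x ≈ 11.1288; the licensee's share is 20 − x ≈ 8.8712.

11.13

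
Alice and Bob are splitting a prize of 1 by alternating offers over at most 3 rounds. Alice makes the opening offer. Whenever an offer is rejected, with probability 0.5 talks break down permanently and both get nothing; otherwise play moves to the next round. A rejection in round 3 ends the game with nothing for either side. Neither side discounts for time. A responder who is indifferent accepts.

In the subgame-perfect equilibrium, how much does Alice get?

0.75

Round 3 (Alice proposes): Bob will accept anything ≥ 0, so Alice offers 0 and keeps 1.
Round 2 (Bob proposes): rejecting gives Alice an expected 0.5 × 1 = 0.5. Bob offers 0.5 and keeps 1 − 0.5 = 0.5.
Round 1 (Alice proposes): rejecting gives Bob an expected 0.5 × 0.5 = 0.25. Alice offers 0.25 and keeps 1 − 0.25 = 0.75.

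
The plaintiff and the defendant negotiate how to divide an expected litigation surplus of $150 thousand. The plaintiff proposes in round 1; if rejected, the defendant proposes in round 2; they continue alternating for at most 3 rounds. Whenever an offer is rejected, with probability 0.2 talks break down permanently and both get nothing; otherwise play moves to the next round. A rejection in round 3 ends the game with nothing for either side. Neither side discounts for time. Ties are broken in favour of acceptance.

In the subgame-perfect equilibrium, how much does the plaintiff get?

By backward induction:
Round 3 (the plaintiff proposes): the defendant will accept anything ≥ 0, so the plaintiff offers 0 and keeps 150.
Round 2 (the defendant proposes): rejecting gives the plaintiff an expected 0.8 × 150 = 120. The defendant offers 120 and keeps 150 − 120 = 30.
Round 1 (the plaintiff proposes): rejecting gives the defendant an expected 0.8 × 30 = 24. The plaintiff offers 24 and keeps 150 − 24 = 126.

126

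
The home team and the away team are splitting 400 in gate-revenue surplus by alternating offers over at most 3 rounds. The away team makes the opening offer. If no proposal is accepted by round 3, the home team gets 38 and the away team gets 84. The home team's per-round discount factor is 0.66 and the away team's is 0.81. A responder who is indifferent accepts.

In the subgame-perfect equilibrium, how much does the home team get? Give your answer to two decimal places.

70.47

Round 3 (the away team proposes): the home team gets 38 if talks fail, so the away team offers 38 and keeps 362.
Round 2 (the home team proposes): the away team can get 362 next round, worth 0.81 × 362 = 293.22 now. The home team offers 293.22 and keeps 400 − 293.22 = 106.78.
Round 1 (the away team proposes): the home team can get 106.78 next round, worth 0.66 × 106.78 = 70.4748 now; the away team offers that and keeps 329.5252.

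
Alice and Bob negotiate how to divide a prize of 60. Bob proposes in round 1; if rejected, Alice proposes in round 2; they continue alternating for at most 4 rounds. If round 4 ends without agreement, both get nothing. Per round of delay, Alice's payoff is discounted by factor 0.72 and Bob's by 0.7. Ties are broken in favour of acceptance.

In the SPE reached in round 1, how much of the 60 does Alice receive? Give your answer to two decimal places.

Round 4 (Alice proposes): Bob will accept anything ≥ 0, so Alice offers 0 and keeps 60.
Round 3 (Bob proposes): Alice can get 60 next round, worth 0.72 × 60 = 43.2 now; Bob offers that and keeps 16.8.
Round 2 (Alice proposes): Bob can get 16.8 next round, worth 0.7 × 16.8 = 11.76 now, so Alice offers 11.76, keeping 48.24.
Round 1 (Bob proposes): Alice can get 48.24 next round, worth 0.72 × 48.24 = 34.7328 now; Bob offers that and keeps 25.2672.

34.73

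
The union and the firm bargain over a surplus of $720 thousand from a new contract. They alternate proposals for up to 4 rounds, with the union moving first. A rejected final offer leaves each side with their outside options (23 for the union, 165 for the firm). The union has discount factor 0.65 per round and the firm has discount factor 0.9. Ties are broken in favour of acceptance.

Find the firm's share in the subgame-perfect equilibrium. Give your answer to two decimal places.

593.77

Round 4 (the firm proposes): the union gets 23 if talks fail, so the firm offers 23 and keeps 697.
Round 3 (the union proposes): the firm can get 697 next round, worth 0.9 × 697 = 627.3 now; the union offers that and keeps 92.7.
Round 2 (the firm proposes): the union can get 92.7 next round, worth 0.65 × 92.7 = 60.255 now. The firm offers 60.255 and keeps 720 − 60.255 = 659.745.
Round 1 (the union proposes): the firm can get 659.745 next round, worth 0.9 × 659.745 = 593.7705 now. The union offers 593.7705 and keeps 720 − 593.7705 = 126.2295.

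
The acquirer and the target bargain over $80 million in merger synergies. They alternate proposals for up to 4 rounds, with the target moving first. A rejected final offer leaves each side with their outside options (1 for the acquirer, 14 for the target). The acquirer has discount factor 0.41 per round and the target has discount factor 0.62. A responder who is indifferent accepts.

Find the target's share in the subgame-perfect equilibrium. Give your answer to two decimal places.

60.66

Round 4 (the acquirer proposes): the target gets 14 if talks fail, so the acquirer offers 14 and keeps 66.
Round 3 (the target proposes): the acquirer can get 66 next round, worth 0.41 × 66 = 27.06 now, so the target offers 27.06, keeping 52.94.
Round 2 (the acquirer proposes): the target can get 52.94 next round, worth 0.62 × 52.94 = 32.8228 now, so the acquirer offers 32.8228, keeping 47.1772.
Round 1 (the target proposes): the acquirer can get 47.1772 next round, worth 0.41 × 47.1772 = 19.342652 now, so the target offers 19.342652, keeping 60.657348.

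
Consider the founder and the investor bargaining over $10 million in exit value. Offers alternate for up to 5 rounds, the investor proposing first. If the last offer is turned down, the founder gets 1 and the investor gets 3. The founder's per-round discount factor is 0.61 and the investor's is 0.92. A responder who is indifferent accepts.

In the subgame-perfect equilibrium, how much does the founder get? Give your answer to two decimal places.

1.08

Work backward from the last round.
Round 5 (the investor proposes): the founder gets 1 if talks fail, so the investor offers 1 and keeps 9.
Round 4 (the founder proposes): the investor can get 9 next round, worth 0.92 × 9 = 8.28 now. The founder offers 8.28 and keeps 10 − 8.28 = 1.72.
Round 3 (the investor proposes): the founder can get 1.72 next round, worth 0.61 × 1.72 = 1.0492 now, so the investor offers 1.0492, keeping 8.9508.
Round 2 (the founder proposes): the investor can get 8.9508 next round, worth 0.92 × 8.9508 = 8.234736 now. The founder offers 8.234736 and keeps 10 − 8.234736 = 1.765264.
Round 1 (the investor proposes): the founder can get 1.765264 next round, worth 0.61 × 1.765264 = 1.07681104 now; the investor offers that and keeps 8.92318896.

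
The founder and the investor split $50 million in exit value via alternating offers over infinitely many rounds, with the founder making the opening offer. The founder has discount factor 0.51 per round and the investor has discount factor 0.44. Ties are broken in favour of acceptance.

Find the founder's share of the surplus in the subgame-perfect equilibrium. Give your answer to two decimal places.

36.10

In a stationary SPE each proposer offers the other exactly their discounted continuation value.
If the founder keeps x when proposing and the investor keeps y when proposing, then x = 50 − 0.44y and y = 50 − 0.51x.
Solving: x = 50(1 − 0.44) / (1 − 0.51·0.44) = 28 / 0.7756 ≈ 36.1011.
The investor gets 50 − 36.1011 ≈ 13.8989.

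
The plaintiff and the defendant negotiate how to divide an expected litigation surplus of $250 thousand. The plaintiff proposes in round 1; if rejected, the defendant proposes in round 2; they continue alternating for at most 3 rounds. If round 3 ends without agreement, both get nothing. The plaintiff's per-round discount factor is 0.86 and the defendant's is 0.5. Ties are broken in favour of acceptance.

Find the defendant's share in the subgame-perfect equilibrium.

17.5

Round 3 (the plaintiff proposes): the defendant will accept anything ≥ 0, so the plaintiff offers 0 and keeps 250.
Round 2 (the defendant proposes): the plaintiff can get 250 next round, worth 0.86 × 250 = 215 now; the defendant offers that and keeps 35.
Round 1 (the plaintiff proposes): the defendant can get 35 next round, worth 0.5 × 35 = 17.5 now, so the plaintiff offers 17.5, keeping 232.5.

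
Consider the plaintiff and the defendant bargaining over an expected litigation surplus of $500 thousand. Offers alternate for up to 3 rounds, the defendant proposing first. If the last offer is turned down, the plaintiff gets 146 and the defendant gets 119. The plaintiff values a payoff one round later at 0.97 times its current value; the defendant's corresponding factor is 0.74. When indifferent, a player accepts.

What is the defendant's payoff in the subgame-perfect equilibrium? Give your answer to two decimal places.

269.10

Solve by backward induction from round 3.
Round 3 (the defendant proposes): the plaintiff gets 146 if talks fail, so the defendant offers 146 and keeps 354.
Round 2 (the plaintiff proposes): the defendant can get 354 next round, worth 0.74 × 354 = 261.96 now. The plaintiff offers 261.96 and keeps 500 − 261.96 = 238.04.
Round 1 (the defendant proposes): the plaintiff can get 238.04 next round, worth 0.97 × 238.04 = 230.8988 now; the defendant offers that and keeps 269.1012.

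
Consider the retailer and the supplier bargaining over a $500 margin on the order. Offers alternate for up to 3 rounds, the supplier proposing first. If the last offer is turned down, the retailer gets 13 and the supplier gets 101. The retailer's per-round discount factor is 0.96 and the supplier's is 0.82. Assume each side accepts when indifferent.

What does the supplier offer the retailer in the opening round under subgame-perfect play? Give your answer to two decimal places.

96.63

Solve by backward induction from round 3.
Round 3 (the supplier proposes): the retailer gets 13 if talks fail, so the supplier offers 13 and keeps 487.
Round 2 (the retailer proposes): the supplier can get 487 next round, worth 0.82 × 487 = 399.34 now; the retailer offers that and keeps 100.66.
Round 1 (the supplier proposes): the retailer can get 100.66 next round, worth 0.96 × 100.66 = 96.6336 now. The supplier offers 96.6336 and keeps 500 − 96.6336 = 403.3664.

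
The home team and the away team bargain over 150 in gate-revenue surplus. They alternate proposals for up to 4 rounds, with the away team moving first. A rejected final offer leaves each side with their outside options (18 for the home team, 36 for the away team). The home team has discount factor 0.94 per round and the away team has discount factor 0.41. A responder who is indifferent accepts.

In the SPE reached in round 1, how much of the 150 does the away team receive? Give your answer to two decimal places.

Round 4 (the home team proposes): the away team gets 36 if talks fail, so the home team offers 36 and keeps 114.
Round 3 (the away team proposes): the home team can get 114 next round, worth 0.94 × 114 = 107.16 now, so the away team offers 107.16, keeping 42.84.
Round 2 (the home team proposes): the away team can get 42.84 next round, worth 0.41 × 42.84 = 17.5644 now, so the home team offers 17.5644, keeping 132.4356.
Round 1 (the away team proposes): the home team can get 132.4356 next round, worth 0.94 × 132.4356 = 124.489464 now. The away team offers 124.489464 and keeps 150 − 124.489464 = 25.510536.

25.51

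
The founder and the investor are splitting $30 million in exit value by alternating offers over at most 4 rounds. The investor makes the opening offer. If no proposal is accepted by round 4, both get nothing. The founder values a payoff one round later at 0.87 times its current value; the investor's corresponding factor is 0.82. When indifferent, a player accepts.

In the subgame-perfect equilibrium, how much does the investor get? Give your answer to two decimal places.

Round 4 (the founder proposes): the investor will accept anything ≥ 0, so the founder offers 0 and keeps 30.
Round 3 (the investor proposes): the founder can get 30 next round, worth 0.87 × 30 = 26.1 now, so the investor offers 26.1, keeping 3.9.
Round 2 (the founder proposes): the investor can get 3.9 next round, worth 0.82 × 3.9 = 3.198 now. The founder offers 3.198 and keeps 30 − 3.198 = 26.802.
Round 1 (the investor proposes): the founder can get 26.802 next round, worth 0.87 × 26.802 = 23.31774 now. The investor offers 23.31774 and keeps 30 − 23.31774 = 6.68226.

6.68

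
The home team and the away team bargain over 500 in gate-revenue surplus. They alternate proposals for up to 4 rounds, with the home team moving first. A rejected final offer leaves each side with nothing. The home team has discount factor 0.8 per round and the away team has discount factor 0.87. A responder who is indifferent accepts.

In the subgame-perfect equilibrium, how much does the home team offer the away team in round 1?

Round 4 (the away team proposes): rejection yields 0 for the home team; the away team offers 0 and keeps 500.
Round 3 (the home team proposes): the away team can get 500 next round, worth 0.87 × 500 = 435 now, so the home team offers 435, keeping 65.
Round 2 (the away team proposes): the home team can get 65 next round, worth 0.8 × 65 = 52 now, so the away team offers 52, keeping 448.
Round 1 (the home team proposes): the away team can get 448 next round, worth 0.87 × 448 = 389.76 now; the home team offers that and keeps 110.24.

389.76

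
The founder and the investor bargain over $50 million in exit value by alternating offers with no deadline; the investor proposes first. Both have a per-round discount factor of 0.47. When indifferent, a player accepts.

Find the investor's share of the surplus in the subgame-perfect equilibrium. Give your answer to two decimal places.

When the investor proposes, the founder accepts any offer worth at least 0.47 times what the founder would get by proposing next round; and vice versa.
This gives x = 50 − 0.47y and y = 50 − 0.47x, where x and y are each side's share when it proposes.
Hence (1 − 0.47·0.47)x = 50(1 − 0.47), i.e. 0.7791·x = 26.5.
x ≈ 34.0136; the founder's share is 50 − x ≈ 15.9864.

34.01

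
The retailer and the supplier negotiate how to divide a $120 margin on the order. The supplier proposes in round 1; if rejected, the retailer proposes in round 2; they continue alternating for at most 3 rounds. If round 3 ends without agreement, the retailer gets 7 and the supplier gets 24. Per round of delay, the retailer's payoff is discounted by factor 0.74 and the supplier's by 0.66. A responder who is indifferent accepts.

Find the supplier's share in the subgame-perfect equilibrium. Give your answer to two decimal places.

Solve by backward induction from round 3.
Round 3 (the supplier proposes): the retailer gets 7 if talks fail, so the supplier offers 7 and keeps 113.
Round 2 (the retailer proposes): the supplier can get 113 next round, worth 0.66 × 113 = 74.58 now. The retailer offers 74.58 and keeps 120 − 74.58 = 45.42.
Round 1 (the supplier proposes): the retailer can get 45.42 next round, worth 0.74 × 45.42 = 33.6108 now, so the supplier offers 33.6108, keeping 86.3892.

86.39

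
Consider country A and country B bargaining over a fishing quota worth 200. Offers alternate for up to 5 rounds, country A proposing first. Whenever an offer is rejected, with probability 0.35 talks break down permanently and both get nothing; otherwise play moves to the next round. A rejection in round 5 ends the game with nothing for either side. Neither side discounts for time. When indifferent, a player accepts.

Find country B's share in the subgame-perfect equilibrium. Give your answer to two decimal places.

Round 5 (country A proposes): rejection yields 0 for country B; country A offers 0 and keeps 200.
Round 4 (country B proposes): rejecting gives country A an expected 0.65 × 200 = 130. Country B offers 130 and keeps 200 − 130 = 70.
Round 3 (country A proposes): rejecting gives country B an expected 0.65 × 70 = 45.5, so country A offers 45.5, keeping 154.5.
Round 2 (country B proposes): rejecting gives country A an expected 0.65 × 154.5 = 100.425. Country B offers 100.425 and keeps 200 − 100.425 = 99.575.
Round 1 (country A proposes): rejecting gives country B an expected 0.65 × 99.575 = 64.72375; country A offers that and keeps 135.27625.

64.72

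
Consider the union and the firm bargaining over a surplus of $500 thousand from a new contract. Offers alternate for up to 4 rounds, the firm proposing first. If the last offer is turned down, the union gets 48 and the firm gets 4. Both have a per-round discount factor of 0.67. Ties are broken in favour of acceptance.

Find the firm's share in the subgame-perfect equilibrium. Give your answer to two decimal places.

Round 4 (the union proposes): the firm gets 4 if talks fail, so the union offers 4 and keeps 496.
Round 3 (the firm proposes): the union can get 496 next round, worth 0.67 × 496 = 332.32 now, so the firm offers 332.32, keeping 167.68.
Round 2 (the union proposes): the firm can get 167.68 next round, worth 0.67 × 167.68 = 112.3456 now; the union offers that and keeps 387.6544.
Round 1 (the firm proposes): the union can get 387.6544 next round, worth 0.67 × 387.6544 = 259.728448 now. The firm offers 259.728448 and keeps 500 − 259.728448 = 240.271552.

240.27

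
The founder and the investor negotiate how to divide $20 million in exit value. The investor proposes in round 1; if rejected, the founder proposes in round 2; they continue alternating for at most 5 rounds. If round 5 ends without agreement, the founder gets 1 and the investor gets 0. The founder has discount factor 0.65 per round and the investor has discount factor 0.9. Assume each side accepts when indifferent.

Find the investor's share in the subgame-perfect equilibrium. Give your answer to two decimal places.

By backward induction:
Round 5 (the investor proposes): the founder gets 1 if talks fail, so the investor offers 1 and keeps 19.
Round 4 (the founder proposes): the investor can get 19 next round, worth 0.9 × 19 = 17.1 now, so the founder offers 17.1, keeping 2.9.
Round 3 (the investor proposes): the founder can get 2.9 next round, worth 0.65 × 2.9 = 1.885 now; the investor offers that and keeps 18.115.
Round 2 (the founder proposes): the investor can get 18.115 next round, worth 0.9 × 18.115 = 16.3035 now, so the founder offers 16.3035, keeping 3.6965.
Round 1 (the investor proposes): the founder can get 3.6965 next round, worth 0.65 × 3.6965 = 2.402725 now; the investor offers that and keeps 17.597275.

17.60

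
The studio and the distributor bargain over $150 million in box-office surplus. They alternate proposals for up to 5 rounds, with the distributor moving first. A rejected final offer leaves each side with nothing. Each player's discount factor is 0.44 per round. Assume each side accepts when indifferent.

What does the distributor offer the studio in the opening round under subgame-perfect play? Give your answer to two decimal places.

44.12

Round 5 (the distributor proposes): rejection yields 0 for the studio; the distributor offers 0 and keeps 150.
Round 4 (the studio proposes): the distributor can get 150 next round, worth 0.44 × 150 = 66 now. The studio offers 66 and keeps 150 − 66 = 84.
Round 3 (the distributor proposes): the studio can get 84 next round, worth 0.44 × 84 = 36.96 now; the distributor offers that and keeps 113.04.
Round 2 (the studio proposes): the distributor can get 113.04 next round, worth 0.44 × 113.04 = 49.7376 now; the studio offers that and keeps 100.2624.
Round 1 (the distributor proposes): the studio can get 100.2624 next round, worth 0.44 × 100.2624 = 44.115456 now; the distributor offers that and keeps 105.884544.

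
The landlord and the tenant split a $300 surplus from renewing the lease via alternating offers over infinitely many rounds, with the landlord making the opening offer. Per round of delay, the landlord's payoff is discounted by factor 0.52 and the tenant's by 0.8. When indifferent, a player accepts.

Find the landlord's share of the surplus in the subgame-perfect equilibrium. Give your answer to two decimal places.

Let x be the landlord's share when the landlord proposes and y be the tenant's share when the tenant proposes.
The tenant accepts iff offered ≥ 0.8·y, so x = 300 − 0.8y. Symmetrically y = 300 − 0.52x.
Substituting: x = 300 − 0.8(300 − 0.52x), giving x(1 − 0.52·0.8) = 300(1 − 0.8).
So x = 300 × 0.2 / 0.584 ≈ 102.7397, and the tenant receives 300 − x ≈ 197.2603.

102.74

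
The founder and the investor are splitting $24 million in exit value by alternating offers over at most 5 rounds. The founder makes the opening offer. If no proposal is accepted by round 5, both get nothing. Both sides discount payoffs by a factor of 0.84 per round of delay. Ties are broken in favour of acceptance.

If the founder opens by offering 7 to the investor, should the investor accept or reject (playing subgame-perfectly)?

Accept

Round 5 (the founder proposes): rejection yields 0 for the investor; the founder offers 0 and keeps 24.
Round 4 (the investor proposes): the founder can get 24 next round, worth 0.84 × 24 = 20.16 now; the investor offers that and keeps 3.84.
Round 3 (the founder proposes): the investor can get 3.84 next round, worth 0.84 × 3.84 = 3.2256 now. The founder offers 3.2256 and keeps 24 − 3.2256 = 20.7744.
Round 2 (the investor proposes): the founder can get 20.7744 next round, worth 0.84 × 20.7744 = 17.450496 now; the investor offers that and keeps 6.549504.
So by rejecting in round 1, the investor gets 6.549504 next round, worth 0.84 × 6.549504 = 5.50158336 now.
Offer 7 ≥ 5.50158336, so the investor accepts.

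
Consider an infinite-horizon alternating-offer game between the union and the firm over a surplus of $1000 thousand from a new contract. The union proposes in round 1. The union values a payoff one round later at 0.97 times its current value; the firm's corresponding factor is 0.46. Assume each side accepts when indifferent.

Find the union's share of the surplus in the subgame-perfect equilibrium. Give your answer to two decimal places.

Let x be the union's share when the union proposes and y be the firm's share when the firm proposes.
The firm accepts iff offered ≥ 0.46·y, so x = 1000 − 0.46y. Symmetrically y = 1000 − 0.97x.
Substituting: x = 1000 − 0.46(1000 − 0.97x), giving x(1 − 0.97·0.46) = 1000(1 − 0.46).
So x = 1000 × 0.54 / 0.5538 ≈ 975.0813, and the firm receives 1000 − x ≈ 24.9187.

975.08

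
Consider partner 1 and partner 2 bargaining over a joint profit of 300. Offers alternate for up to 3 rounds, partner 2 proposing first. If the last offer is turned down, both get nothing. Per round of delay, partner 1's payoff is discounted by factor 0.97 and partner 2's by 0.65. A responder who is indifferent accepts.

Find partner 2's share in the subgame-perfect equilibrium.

198.15

Round 3 (partner 2 proposes): rejection yields 0 for partner 1; partner 2 offers 0 and keeps 300.
Round 2 (partner 1 proposes): partner 2 can get 300 next round, worth 0.65 × 300 = 195 now; partner 1 offers that and keeps 105.
Round 1 (partner 2 proposes): partner 1 can get 105 next round, worth 0.97 × 105 = 101.85 now; partner 2 offers that and keeps 198.15.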